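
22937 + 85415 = 108352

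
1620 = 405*4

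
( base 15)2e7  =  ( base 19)1G2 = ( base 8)1233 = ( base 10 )667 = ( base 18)211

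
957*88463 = 84659091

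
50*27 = 1350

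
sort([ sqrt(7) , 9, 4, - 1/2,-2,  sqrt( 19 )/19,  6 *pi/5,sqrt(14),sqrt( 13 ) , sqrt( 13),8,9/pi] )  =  [-2,-1/2,sqrt( 19 ) /19, sqrt( 7),9/pi,sqrt ( 13),sqrt(13),sqrt ( 14),6*pi/5,4,8,9 ] 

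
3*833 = 2499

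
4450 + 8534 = 12984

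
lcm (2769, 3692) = 11076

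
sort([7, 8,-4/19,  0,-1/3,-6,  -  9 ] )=[-9,-6,  -  1/3,-4/19,0, 7, 8]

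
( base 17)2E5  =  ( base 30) rb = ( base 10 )821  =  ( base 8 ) 1465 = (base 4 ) 30311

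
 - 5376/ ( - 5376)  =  1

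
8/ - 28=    - 1 + 5/7= - 0.29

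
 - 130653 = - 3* 43551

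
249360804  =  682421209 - 433060405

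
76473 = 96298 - 19825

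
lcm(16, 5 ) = 80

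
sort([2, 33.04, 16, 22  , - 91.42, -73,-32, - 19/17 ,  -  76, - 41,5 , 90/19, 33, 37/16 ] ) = [-91.42, - 76,-73, - 41, - 32, - 19/17,  2, 37/16, 90/19, 5,16,22, 33,  33.04]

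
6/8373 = 2/2791 = 0.00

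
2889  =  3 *963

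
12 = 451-439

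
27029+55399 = 82428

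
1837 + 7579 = 9416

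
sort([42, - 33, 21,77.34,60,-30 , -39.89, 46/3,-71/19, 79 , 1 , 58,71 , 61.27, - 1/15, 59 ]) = [ - 39.89,-33,-30 , - 71/19,-1/15, 1, 46/3,21, 42,58,59, 60, 61.27, 71,77.34, 79 ]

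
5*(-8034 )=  - 40170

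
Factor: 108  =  2^2*3^3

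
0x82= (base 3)11211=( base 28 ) 4I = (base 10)130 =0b10000010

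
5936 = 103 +5833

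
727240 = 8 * 90905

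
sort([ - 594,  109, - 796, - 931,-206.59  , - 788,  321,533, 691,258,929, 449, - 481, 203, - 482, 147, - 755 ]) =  [ - 931, - 796, - 788,-755,-594,-482, - 481, - 206.59, 109, 147 , 203, 258, 321,449, 533,691, 929 ] 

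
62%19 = 5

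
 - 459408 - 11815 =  -471223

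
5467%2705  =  57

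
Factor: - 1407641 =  - 113^1*12457^1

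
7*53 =371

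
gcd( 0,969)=969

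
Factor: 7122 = 2^1*3^1 * 1187^1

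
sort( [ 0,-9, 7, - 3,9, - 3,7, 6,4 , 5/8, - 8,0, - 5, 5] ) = [-9,-8, - 5, -3, - 3, 0,  0, 5/8,4, 5, 6  ,  7, 7, 9] 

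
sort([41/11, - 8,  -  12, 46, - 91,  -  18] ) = [ - 91, - 18 , - 12,-8,41/11, 46] 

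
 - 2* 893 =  - 1786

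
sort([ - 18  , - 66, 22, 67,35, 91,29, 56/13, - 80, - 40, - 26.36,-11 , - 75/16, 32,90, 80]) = [ - 80,-66,  -  40, - 26.36, - 18, - 11, - 75/16, 56/13,22,29,32, 35, 67, 80,90, 91]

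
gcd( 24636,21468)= 12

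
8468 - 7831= 637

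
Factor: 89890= 2^1 * 5^1 * 89^1*101^1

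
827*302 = 249754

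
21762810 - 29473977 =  - 7711167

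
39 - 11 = 28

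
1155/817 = 1+ 338/817 = 1.41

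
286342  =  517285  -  230943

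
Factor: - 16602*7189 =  - 119351778 = - 2^1*3^1*7^1*13^1*79^1*2767^1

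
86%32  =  22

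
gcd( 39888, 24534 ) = 18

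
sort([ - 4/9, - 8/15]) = [ - 8/15,-4/9 ]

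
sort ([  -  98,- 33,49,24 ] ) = [ - 98, - 33,24,49 ]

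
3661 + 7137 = 10798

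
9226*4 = 36904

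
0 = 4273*0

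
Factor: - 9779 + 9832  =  53 = 53^1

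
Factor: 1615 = 5^1* 17^1 * 19^1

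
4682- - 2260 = 6942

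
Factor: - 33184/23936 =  - 2^(-2)*11^( - 1) * 61^1 = - 61/44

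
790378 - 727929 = 62449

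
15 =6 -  - 9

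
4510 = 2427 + 2083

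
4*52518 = 210072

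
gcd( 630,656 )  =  2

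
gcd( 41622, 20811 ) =20811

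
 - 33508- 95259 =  - 128767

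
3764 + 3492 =7256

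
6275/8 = 6275/8 = 784.38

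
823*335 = 275705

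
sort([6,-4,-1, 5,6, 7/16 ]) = [-4,-1, 7/16, 5,  6  ,  6] 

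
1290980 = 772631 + 518349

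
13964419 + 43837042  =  57801461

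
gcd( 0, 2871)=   2871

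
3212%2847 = 365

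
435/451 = 435/451 = 0.96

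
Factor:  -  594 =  - 2^1 * 3^3*11^1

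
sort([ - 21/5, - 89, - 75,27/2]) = [ - 89, - 75, - 21/5, 27/2]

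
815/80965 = 163/16193=0.01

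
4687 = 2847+1840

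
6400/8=800=800.00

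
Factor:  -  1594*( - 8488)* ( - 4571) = -61845044912 = -  2^4*7^1*653^1*797^1*1061^1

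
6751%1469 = 875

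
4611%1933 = 745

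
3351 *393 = 1316943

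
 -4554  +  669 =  - 3885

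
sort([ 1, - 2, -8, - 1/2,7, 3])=[ - 8,-2,  -  1/2,1,3, 7]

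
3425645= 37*92585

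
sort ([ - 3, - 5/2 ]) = [ - 3, - 5/2 ]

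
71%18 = 17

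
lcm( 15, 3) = 15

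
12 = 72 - 60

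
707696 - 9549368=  - 8841672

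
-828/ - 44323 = 828/44323 = 0.02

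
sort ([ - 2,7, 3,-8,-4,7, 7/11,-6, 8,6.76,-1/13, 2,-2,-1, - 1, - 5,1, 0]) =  [ - 8, - 6,  -  5,- 4, - 2, - 2,-1, - 1 ,  -  1/13, 0, 7/11 , 1, 2, 3, 6.76,  7,7, 8 ] 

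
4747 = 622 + 4125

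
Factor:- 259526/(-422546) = 41^( - 1)*5153^ ( - 1 )*129763^1 = 129763/211273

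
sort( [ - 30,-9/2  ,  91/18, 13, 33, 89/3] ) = [ - 30, - 9/2, 91/18, 13, 89/3, 33 ] 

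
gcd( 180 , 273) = 3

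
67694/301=224 + 270/301 = 224.90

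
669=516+153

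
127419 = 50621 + 76798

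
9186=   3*3062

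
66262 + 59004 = 125266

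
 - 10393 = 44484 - 54877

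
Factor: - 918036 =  - 2^2*3^2*7^1*3643^1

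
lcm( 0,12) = 0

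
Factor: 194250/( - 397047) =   -  2^1 *5^3*7^ ( - 1 )*73^( - 1) = - 250/511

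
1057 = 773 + 284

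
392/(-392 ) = -1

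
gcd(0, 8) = 8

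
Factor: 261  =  3^2*29^1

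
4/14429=4/14429 = 0.00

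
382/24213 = 382/24213 = 0.02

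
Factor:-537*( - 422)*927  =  210071178=2^1 *3^3  *  103^1*179^1*211^1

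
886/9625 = 886/9625 = 0.09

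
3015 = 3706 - 691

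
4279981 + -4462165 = - 182184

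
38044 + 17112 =55156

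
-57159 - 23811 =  - 80970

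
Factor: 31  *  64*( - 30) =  - 2^7*3^1*5^1*31^1 = -59520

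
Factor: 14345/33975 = 19/45 = 3^( - 2 )*5^(-1)*19^1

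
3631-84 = 3547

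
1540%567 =406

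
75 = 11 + 64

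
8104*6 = 48624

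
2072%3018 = 2072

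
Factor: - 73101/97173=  - 413/549 = -3^(- 2 ) * 7^1* 59^1*61^ ( - 1)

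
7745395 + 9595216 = 17340611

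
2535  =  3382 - 847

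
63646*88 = 5600848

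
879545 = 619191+260354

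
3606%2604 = 1002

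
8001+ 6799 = 14800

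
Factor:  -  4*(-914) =3656 = 2^3 * 457^1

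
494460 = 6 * 82410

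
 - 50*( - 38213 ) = 1910650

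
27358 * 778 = 21284524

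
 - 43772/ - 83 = 43772/83 = 527.37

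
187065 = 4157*45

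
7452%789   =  351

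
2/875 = 2/875 = 0.00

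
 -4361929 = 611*( - 7139 )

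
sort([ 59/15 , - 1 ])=[ - 1,  59/15] 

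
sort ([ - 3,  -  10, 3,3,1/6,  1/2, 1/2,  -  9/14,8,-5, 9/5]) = [  -  10, - 5, - 3,-9/14, 1/6, 1/2, 1/2, 9/5, 3, 3, 8] 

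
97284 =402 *242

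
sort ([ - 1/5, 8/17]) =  [-1/5, 8/17 ]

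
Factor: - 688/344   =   - 2 = - 2^1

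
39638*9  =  356742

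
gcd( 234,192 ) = 6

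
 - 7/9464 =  - 1/1352  =  - 0.00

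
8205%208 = 93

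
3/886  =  3/886= 0.00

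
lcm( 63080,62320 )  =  5172560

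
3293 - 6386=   -  3093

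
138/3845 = 138/3845 = 0.04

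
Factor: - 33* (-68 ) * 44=98736 = 2^4 * 3^1*11^2 *17^1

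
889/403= 2+83/403 = 2.21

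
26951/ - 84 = - 26951/84 = -  320.85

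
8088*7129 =57659352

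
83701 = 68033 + 15668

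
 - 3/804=  -  1/268= -  0.00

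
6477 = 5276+1201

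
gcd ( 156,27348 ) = 12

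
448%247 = 201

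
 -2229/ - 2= 1114+1/2 = 1114.50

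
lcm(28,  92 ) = 644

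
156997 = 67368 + 89629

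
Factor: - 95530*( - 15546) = 1485109380 = 2^2*3^1* 5^1 * 41^1*233^1*2591^1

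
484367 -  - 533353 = 1017720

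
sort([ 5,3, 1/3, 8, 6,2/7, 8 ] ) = [2/7, 1/3, 3, 5, 6,8, 8] 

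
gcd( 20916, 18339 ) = 3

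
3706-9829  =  -6123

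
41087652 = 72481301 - 31393649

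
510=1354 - 844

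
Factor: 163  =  163^1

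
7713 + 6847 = 14560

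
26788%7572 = 4072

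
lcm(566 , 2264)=2264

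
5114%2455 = 204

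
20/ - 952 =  -5/238   =  - 0.02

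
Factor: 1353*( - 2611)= - 3532683 =-3^1*7^1*11^1*41^1*373^1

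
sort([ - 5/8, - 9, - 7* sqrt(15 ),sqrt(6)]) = [ - 7 * sqrt( 15 ), - 9, - 5/8,sqrt(6) ] 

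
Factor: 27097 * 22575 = 611714775 = 3^1*5^2 * 7^4*43^1*79^1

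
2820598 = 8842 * 319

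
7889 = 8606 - 717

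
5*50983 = 254915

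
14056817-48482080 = - 34425263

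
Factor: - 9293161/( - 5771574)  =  2^(  -  1)*3^( - 4)*23^( - 1 ) * 1549^( - 1 )*9293161^1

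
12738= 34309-21571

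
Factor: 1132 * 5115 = 5790180 = 2^2 * 3^1* 5^1*11^1 *31^1* 283^1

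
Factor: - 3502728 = - 2^3*3^2*48649^1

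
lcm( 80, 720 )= 720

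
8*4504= 36032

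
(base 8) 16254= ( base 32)75C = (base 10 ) 7340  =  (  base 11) 5573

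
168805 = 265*637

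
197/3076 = 197/3076 = 0.06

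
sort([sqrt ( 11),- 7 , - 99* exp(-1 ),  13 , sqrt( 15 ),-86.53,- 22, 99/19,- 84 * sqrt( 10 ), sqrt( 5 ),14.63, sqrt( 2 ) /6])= [-84*sqrt( 10), - 86.53,-99 * exp(-1), - 22, - 7,sqrt (2)/6,sqrt( 5),sqrt( 11) , sqrt( 15 ), 99/19, 13,14.63]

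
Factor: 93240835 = 5^1 * 17^1*1096951^1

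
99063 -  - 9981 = 109044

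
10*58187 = 581870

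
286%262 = 24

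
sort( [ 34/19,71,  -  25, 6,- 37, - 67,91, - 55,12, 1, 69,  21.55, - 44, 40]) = [ - 67, - 55 , - 44, - 37, - 25, 1, 34/19, 6,12,21.55 , 40,69,71,91]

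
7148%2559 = 2030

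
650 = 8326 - 7676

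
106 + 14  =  120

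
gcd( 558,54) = 18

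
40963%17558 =5847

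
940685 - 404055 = 536630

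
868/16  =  217/4 = 54.25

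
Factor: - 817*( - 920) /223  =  751640/223 = 2^3 * 5^1*19^1  *23^1 * 43^1*223^( - 1) 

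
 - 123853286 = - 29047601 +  - 94805685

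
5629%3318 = 2311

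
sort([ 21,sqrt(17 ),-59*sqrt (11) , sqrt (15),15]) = [ - 59*sqrt (11 ), sqrt(15), sqrt(17 ), 15,21] 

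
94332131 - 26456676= 67875455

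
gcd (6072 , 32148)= 12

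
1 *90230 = 90230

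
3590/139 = 25  +  115/139 = 25.83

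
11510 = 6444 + 5066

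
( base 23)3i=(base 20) 47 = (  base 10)87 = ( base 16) 57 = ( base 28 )33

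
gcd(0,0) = 0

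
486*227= 110322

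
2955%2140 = 815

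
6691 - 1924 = 4767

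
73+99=172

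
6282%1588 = 1518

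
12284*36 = 442224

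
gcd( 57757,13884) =1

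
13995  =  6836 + 7159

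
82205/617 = 82205/617 = 133.23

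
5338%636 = 250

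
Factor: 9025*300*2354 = 6373455000 = 2^3*3^1*5^4 * 11^1*19^2*107^1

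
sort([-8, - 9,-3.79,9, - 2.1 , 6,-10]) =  [-10, - 9, - 8, - 3.79, - 2.1,6,9]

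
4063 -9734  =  -5671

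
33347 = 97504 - 64157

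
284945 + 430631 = 715576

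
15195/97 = 15195/97 = 156.65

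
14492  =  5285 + 9207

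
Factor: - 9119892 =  - 2^2*3^1*457^1 *1663^1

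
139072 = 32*4346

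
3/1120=3/1120 = 0.00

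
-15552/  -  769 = 15552/769 =20.22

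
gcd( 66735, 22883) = 1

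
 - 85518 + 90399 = 4881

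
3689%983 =740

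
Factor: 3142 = 2^1 * 1571^1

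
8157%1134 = 219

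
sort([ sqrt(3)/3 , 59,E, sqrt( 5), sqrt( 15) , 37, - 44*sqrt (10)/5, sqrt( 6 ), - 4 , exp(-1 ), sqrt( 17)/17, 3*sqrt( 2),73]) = [ - 44 * sqrt( 10)/5, - 4 , sqrt( 17)/17,exp( - 1),sqrt( 3) /3,sqrt( 5 ), sqrt( 6), E,  sqrt( 15 ), 3*sqrt(2 ), 37, 59, 73]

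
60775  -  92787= - 32012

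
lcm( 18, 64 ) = 576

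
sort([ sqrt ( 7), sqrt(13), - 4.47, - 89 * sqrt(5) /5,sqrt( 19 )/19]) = [ - 89*sqrt( 5 ) /5, - 4.47, sqrt( 19 ) /19, sqrt (7), sqrt(13 )]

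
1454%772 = 682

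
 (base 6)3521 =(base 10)841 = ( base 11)6a5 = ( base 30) s1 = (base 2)1101001001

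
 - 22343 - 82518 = -104861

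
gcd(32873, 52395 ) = 1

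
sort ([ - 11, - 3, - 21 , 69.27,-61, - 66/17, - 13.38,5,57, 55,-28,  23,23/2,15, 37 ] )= [-61,  -  28, - 21 ,-13.38, -11, - 66/17,-3, 5,23/2,  15,23,37,55, 57, 69.27 ] 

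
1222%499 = 224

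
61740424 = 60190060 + 1550364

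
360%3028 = 360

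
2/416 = 1/208 =0.00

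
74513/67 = 1112 + 9/67 = 1112.13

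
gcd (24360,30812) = 4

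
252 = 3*84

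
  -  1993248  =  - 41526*48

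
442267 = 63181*7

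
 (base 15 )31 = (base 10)46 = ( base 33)1D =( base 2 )101110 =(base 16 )2e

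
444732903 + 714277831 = 1159010734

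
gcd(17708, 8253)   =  1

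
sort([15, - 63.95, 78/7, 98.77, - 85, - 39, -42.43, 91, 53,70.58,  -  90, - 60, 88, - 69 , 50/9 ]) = [ - 90, - 85, - 69, - 63.95, - 60,-42.43, - 39, 50/9, 78/7, 15,53,70.58,88,91, 98.77]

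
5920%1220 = 1040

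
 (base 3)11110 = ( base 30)40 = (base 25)4k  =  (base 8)170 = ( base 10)120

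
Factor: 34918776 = 2^3 * 3^4*53887^1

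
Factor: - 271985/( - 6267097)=5^1*7^1 * 19^1*37^( - 1)*107^ ( -1)*409^1 * 1583^ ( - 1)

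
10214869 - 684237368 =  - 674022499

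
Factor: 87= 3^1*29^1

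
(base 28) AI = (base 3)102001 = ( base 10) 298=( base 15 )14D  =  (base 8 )452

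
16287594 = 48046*339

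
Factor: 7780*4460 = 34698800 = 2^4*5^2*223^1*389^1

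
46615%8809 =2570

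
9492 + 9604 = 19096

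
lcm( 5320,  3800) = 26600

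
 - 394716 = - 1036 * 381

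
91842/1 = 91842 = 91842.00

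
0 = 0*667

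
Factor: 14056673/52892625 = 3^(-1 )*5^( - 3)*47^( - 1 )*349^1*3001^ ( - 1 )*40277^1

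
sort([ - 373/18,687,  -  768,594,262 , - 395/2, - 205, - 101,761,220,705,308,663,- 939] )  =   [  -  939, - 768,-205,-395/2, - 101,-373/18,220,262,308,594,663, 687, 705, 761]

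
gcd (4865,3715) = 5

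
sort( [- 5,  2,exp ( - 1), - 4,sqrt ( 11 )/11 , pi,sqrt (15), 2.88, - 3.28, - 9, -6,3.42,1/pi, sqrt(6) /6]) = [-9, - 6,  -  5, - 4 ,-3.28,sqrt (11 )/11, 1/pi,exp( - 1),  sqrt (6 )/6 , 2, 2.88,pi,3.42 , sqrt( 15) ] 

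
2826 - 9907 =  - 7081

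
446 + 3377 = 3823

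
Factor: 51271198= 2^1*11^1*149^1*15641^1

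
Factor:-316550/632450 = - 487/973  =  - 7^( - 1)*139^( - 1)*487^1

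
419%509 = 419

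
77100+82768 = 159868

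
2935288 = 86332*34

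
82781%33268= 16245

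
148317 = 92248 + 56069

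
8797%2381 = 1654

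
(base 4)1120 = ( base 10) 88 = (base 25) 3D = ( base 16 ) 58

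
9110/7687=1+1423/7687 = 1.19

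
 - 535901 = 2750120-3286021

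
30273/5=6054 + 3/5 = 6054.60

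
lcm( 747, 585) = 48555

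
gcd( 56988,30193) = 1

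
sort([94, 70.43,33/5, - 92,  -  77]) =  [  -  92, - 77, 33/5,70.43,  94]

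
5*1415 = 7075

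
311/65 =4+51/65  =  4.78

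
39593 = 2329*17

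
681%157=53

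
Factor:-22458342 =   -  2^1*3^1*19^1*197003^1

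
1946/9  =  216 +2/9=216.22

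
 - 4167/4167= - 1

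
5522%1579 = 785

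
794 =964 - 170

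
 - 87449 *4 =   -  349796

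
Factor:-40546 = - 2^1*  11^1*19^1*97^1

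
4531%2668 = 1863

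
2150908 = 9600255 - 7449347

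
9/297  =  1/33 = 0.03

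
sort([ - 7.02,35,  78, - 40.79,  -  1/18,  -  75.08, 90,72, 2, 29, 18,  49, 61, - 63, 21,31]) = [ - 75.08, - 63, - 40.79, - 7.02, - 1/18,2 , 18, 21,29, 31, 35 , 49, 61, 72, 78,90]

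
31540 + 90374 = 121914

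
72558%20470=11148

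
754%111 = 88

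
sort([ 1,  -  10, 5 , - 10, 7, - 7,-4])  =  [  -  10, - 10, -7,  -  4, 1,5 , 7]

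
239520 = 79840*3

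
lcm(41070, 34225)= 205350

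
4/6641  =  4/6641 = 0.00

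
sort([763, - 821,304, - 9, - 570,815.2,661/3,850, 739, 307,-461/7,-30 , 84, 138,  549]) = [-821,  -  570 ,-461/7, - 30, - 9, 84,138, 661/3,304,307,549, 739, 763,815.2,850 ] 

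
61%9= 7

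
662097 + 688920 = 1351017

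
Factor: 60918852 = 2^2*3^1 *71^1*127^1 *563^1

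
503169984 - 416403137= 86766847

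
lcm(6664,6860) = 233240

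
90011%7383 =1415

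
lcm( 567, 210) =5670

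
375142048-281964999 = 93177049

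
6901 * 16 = 110416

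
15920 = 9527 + 6393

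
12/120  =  1/10 = 0.10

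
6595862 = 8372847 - 1776985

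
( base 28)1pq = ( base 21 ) 38J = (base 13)8C2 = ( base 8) 2746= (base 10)1510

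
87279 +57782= 145061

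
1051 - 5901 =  - 4850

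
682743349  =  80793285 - -601950064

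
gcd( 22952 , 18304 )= 8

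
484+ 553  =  1037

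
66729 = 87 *767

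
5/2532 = 5/2532 = 0.00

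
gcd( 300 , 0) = 300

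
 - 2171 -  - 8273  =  6102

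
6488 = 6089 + 399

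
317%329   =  317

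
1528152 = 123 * 12424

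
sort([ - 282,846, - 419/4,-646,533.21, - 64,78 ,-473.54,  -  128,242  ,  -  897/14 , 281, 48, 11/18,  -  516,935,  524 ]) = [ - 646, - 516 ,-473.54, - 282,-128,-419/4, -897/14,-64,11/18,48,  78 , 242  ,  281,524 , 533.21,846,935]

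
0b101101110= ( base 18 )126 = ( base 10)366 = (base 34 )aq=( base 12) 266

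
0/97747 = 0 = 0.00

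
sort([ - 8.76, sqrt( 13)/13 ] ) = [ - 8.76, sqrt(13 ) /13 ] 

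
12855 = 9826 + 3029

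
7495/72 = 7495/72  =  104.10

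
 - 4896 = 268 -5164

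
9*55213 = 496917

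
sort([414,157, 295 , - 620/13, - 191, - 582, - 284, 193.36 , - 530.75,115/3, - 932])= [ - 932,-582, - 530.75 , - 284 , - 191,  -  620/13 , 115/3,157, 193.36, 295,  414 ] 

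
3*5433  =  16299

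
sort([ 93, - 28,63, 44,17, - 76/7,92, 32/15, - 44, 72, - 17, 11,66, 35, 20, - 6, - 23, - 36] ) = [ - 44, - 36, - 28, - 23, - 17,  -  76/7, - 6,32/15,11,17,20,  35,44, 63,  66,72, 92, 93 ]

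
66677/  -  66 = - 66677/66 = -1010.26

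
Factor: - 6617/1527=-13/3= - 3^ ( - 1 )*13^1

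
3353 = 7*479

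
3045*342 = 1041390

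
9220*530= 4886600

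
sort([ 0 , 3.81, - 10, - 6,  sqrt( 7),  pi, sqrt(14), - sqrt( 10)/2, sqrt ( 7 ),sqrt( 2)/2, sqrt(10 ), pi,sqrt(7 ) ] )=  [ - 10,  -  6, - sqrt(10)/2,0 , sqrt(2 ) /2, sqrt( 7),sqrt( 7),sqrt(7),pi, pi, sqrt( 10), sqrt(14), 3.81] 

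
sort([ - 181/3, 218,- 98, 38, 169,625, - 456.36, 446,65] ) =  [ - 456.36, -98, - 181/3,38,65, 169,218,446, 625 ] 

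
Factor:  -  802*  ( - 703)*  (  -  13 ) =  - 2^1*13^1 * 19^1*37^1* 401^1 = -  7329478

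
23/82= 23/82= 0.28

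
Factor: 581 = 7^1*83^1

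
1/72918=1/72918  =  0.00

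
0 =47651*0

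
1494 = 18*83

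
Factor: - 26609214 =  - 2^1*3^1*1597^1 *2777^1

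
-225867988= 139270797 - 365138785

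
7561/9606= 7561/9606 = 0.79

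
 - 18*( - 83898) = 1510164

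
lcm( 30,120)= 120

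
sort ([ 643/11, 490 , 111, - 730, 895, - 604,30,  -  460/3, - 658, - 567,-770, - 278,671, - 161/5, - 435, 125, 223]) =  [  -  770,-730,-658, - 604, - 567,  -  435, - 278, -460/3, - 161/5,30,643/11 , 111, 125,223,490 , 671 , 895] 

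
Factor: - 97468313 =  - 283^2*1217^1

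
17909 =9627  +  8282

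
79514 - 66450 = 13064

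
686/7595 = 14/155 = 0.09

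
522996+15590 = 538586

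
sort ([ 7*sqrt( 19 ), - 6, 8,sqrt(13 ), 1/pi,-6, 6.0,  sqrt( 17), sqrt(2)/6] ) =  [ - 6 ,  -  6, sqrt(2 )/6, 1/pi,sqrt(13),sqrt( 17), 6.0, 8, 7*sqrt( 19 )] 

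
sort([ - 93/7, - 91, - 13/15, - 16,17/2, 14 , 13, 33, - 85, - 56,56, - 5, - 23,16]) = [ - 91, - 85 , - 56 , - 23 , - 16, - 93/7, - 5, - 13/15,17/2, 13,14,16, 33,56]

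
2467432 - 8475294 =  - 6007862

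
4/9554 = 2/4777= 0.00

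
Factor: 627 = 3^1*11^1* 19^1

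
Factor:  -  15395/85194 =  - 2^(  -  1)*3^(- 2) * 5^1*3079^1*4733^ ( - 1) 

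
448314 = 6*74719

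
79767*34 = 2712078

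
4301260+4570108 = 8871368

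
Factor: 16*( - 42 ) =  - 672=- 2^5*3^1 * 7^1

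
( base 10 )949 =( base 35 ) R4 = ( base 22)1l3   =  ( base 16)3B5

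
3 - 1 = 2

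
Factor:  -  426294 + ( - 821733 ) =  - 1248027 = - 3^1*11^1*59^1*641^1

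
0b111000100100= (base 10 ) 3620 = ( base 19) A0A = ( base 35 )2XF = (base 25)5JK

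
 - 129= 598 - 727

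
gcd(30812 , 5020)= 4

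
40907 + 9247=50154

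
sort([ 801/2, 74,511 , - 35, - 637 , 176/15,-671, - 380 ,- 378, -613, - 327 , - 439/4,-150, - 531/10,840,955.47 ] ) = [ - 671, - 637, - 613, - 380, - 378 ,-327 , - 150,-439/4 , - 531/10, - 35, 176/15, 74, 801/2,  511,840, 955.47]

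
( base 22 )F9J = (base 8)16465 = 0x1D35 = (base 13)3532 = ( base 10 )7477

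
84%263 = 84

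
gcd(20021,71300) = 1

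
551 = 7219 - 6668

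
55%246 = 55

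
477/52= 9 + 9/52= 9.17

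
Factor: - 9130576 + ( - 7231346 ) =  - 16361922 = - 2^1*3^1*17^1*47^1*3413^1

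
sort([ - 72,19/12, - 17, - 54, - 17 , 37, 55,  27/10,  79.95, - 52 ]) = [ - 72, - 54,-52,  -  17, - 17, 19/12,27/10, 37,55, 79.95 ]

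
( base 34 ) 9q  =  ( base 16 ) 14c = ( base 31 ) AM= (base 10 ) 332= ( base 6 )1312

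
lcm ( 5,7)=35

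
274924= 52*5287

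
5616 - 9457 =-3841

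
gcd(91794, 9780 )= 6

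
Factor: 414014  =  2^1*137^1* 1511^1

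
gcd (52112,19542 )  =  6514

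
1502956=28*53677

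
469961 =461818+8143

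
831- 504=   327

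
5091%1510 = 561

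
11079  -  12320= - 1241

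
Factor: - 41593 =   -  41593^1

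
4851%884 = 431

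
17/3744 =17/3744 = 0.00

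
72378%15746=9394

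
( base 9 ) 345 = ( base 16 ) 11c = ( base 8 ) 434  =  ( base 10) 284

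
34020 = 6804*5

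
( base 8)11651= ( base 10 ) 5033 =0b1001110101001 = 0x13A9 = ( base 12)2AB5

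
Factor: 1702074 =2^1 *3^1*11^1 * 17^1 * 37^1*41^1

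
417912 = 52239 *8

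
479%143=50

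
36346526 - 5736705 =30609821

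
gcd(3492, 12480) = 12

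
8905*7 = 62335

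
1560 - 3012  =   - 1452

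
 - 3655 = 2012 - 5667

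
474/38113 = 474/38113 = 0.01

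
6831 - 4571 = 2260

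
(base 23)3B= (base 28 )2O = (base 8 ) 120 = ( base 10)80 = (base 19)44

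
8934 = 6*1489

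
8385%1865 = 925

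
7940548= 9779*812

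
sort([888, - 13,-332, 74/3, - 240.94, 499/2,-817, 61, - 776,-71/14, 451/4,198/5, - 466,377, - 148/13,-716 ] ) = [ - 817, - 776, - 716, - 466, - 332, - 240.94, - 13, - 148/13, - 71/14, 74/3,198/5, 61, 451/4, 499/2, 377, 888 ] 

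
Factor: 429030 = 2^1*3^3*5^1 * 7^1*227^1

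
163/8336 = 163/8336 = 0.02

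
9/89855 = 9/89855 = 0.00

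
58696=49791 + 8905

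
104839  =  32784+72055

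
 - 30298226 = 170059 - 30468285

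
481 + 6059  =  6540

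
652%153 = 40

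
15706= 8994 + 6712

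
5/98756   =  5/98756 = 0.00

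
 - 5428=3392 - 8820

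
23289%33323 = 23289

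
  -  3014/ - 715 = 274/65=4.22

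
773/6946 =773/6946= 0.11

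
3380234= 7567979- 4187745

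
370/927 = 370/927 =0.40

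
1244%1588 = 1244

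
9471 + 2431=11902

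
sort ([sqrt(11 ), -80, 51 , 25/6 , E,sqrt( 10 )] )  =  [ - 80,E,sqrt(10 ), sqrt( 11 ), 25/6,51]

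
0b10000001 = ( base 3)11210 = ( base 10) 129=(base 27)4l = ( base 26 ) 4p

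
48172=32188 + 15984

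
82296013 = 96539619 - 14243606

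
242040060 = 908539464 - 666499404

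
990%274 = 168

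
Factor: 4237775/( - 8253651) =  - 3^( - 1 )*5^2*7^( - 1)*337^1*503^1*393031^(- 1 ) 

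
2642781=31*85251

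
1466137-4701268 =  - 3235131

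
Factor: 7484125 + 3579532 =11^1*277^1*3631^1 = 11063657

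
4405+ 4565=8970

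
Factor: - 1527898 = -2^1  *271^1*2819^1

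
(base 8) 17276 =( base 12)467a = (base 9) 11714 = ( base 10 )7870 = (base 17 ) 1A3G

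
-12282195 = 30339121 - 42621316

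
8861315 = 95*93277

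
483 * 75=36225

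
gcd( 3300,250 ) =50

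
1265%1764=1265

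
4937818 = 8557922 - 3620104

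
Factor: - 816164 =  - 2^2*19^1*10739^1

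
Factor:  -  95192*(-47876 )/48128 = 142419131/1504 = 2^( -5)* 47^(-1) *73^1 * 163^1*11969^1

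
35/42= 5/6 = 0.83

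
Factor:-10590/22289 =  - 2^1*3^1*5^1* 31^ (-1 ) * 353^1*719^(-1)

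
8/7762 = 4/3881 = 0.00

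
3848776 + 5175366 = 9024142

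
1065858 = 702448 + 363410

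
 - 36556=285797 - 322353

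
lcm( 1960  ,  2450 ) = 9800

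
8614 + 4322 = 12936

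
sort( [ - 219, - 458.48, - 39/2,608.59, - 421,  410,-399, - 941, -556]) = [ - 941,-556, - 458.48, - 421, - 399, - 219,-39/2, 410,608.59]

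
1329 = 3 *443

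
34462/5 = 6892 + 2/5 = 6892.40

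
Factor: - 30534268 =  - 2^2*7633567^1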